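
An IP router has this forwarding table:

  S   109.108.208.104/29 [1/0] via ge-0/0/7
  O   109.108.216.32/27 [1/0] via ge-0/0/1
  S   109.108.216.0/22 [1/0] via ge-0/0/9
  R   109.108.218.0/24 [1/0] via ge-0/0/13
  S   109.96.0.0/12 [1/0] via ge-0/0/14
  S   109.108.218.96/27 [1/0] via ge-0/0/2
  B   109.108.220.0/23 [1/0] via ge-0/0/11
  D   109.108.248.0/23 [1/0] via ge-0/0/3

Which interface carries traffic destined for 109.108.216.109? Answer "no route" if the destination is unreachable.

ge-0/0/9

Routes whose prefix contains 109.108.216.109:
  109.96.0.0/12 (109.96.0.0 - 109.111.255.255) -> ge-0/0/14
  109.108.216.0/22 (109.108.216.0 - 109.108.219.255) -> ge-0/0/9
More-specific entries that do NOT match:
  109.108.208.104/29 (109.108.208.104 - 109.108.208.111) does not contain 109.108.216.109
  109.108.216.32/27 (109.108.216.32 - 109.108.216.63) does not contain 109.108.216.109
  109.108.218.96/27 (109.108.218.96 - 109.108.218.127) does not contain 109.108.216.109
  109.108.218.0/24 (109.108.218.0 - 109.108.218.255) does not contain 109.108.216.109
  109.108.220.0/23 (109.108.220.0 - 109.108.221.255) does not contain 109.108.216.109
  109.108.248.0/23 (109.108.248.0 - 109.108.249.255) does not contain 109.108.216.109
Longest matching prefix is /22 -> interface ge-0/0/9.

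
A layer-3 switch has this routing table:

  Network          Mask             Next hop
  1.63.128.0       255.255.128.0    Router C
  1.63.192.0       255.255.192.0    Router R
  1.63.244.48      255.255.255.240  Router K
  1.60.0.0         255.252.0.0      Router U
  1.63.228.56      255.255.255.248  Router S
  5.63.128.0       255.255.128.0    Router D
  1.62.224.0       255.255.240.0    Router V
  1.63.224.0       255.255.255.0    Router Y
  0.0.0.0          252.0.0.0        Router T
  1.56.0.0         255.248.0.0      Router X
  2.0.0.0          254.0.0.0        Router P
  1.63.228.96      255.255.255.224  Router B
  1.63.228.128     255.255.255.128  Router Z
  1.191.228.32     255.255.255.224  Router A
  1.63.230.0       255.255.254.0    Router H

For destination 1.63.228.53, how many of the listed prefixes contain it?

5

Prefixes containing 1.63.228.53:
  0.0.0.0/6 (0.0.0.0 - 3.255.255.255)
  1.56.0.0/13 (1.56.0.0 - 1.63.255.255)
  1.60.0.0/14 (1.60.0.0 - 1.63.255.255)
  1.63.128.0/17 (1.63.128.0 - 1.63.255.255)
  1.63.192.0/18 (1.63.192.0 - 1.63.255.255)
Total matching entries: 5.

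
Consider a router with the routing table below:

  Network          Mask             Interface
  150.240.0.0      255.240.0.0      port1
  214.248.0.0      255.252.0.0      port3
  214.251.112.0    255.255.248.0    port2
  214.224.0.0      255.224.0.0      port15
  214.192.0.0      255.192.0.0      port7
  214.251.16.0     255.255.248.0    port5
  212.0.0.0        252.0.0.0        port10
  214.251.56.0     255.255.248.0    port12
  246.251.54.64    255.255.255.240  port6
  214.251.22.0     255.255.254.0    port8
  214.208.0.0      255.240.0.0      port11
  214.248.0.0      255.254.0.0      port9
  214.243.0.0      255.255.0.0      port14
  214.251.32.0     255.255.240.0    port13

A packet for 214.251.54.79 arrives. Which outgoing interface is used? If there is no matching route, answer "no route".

Routes whose prefix contains 214.251.54.79:
  212.0.0.0/6 (212.0.0.0 - 215.255.255.255) -> port10
  214.192.0.0/10 (214.192.0.0 - 214.255.255.255) -> port7
  214.224.0.0/11 (214.224.0.0 - 214.255.255.255) -> port15
  214.248.0.0/14 (214.248.0.0 - 214.251.255.255) -> port3
More-specific entries that do NOT match:
  246.251.54.64/28 (246.251.54.64 - 246.251.54.79) does not contain 214.251.54.79
  214.251.22.0/23 (214.251.22.0 - 214.251.23.255) does not contain 214.251.54.79
  214.251.112.0/21 (214.251.112.0 - 214.251.119.255) does not contain 214.251.54.79
  214.251.16.0/21 (214.251.16.0 - 214.251.23.255) does not contain 214.251.54.79
  214.251.56.0/21 (214.251.56.0 - 214.251.63.255) does not contain 214.251.54.79
  214.251.32.0/20 (214.251.32.0 - 214.251.47.255) does not contain 214.251.54.79
  214.243.0.0/16 (214.243.0.0 - 214.243.255.255) does not contain 214.251.54.79
  214.248.0.0/15 (214.248.0.0 - 214.249.255.255) does not contain 214.251.54.79
Longest matching prefix is /14 -> interface port3.

port3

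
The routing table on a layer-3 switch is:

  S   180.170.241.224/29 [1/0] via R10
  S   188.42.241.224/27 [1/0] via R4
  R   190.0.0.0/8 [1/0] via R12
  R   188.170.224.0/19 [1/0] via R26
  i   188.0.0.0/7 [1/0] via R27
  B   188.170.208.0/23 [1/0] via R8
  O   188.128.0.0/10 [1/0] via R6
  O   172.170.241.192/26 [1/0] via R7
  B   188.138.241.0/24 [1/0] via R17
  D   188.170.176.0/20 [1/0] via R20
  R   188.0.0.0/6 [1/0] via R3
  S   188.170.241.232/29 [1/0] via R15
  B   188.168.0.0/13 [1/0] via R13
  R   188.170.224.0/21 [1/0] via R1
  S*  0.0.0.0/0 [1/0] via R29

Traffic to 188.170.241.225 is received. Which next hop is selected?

Routes whose prefix contains 188.170.241.225:
  0.0.0.0/0 (default, matches everything) -> R29
  188.0.0.0/6 (188.0.0.0 - 191.255.255.255) -> R3
  188.0.0.0/7 (188.0.0.0 - 189.255.255.255) -> R27
  188.128.0.0/10 (188.128.0.0 - 188.191.255.255) -> R6
  188.168.0.0/13 (188.168.0.0 - 188.175.255.255) -> R13
  188.170.224.0/19 (188.170.224.0 - 188.170.255.255) -> R26
More-specific entries that do NOT match:
  180.170.241.224/29 (180.170.241.224 - 180.170.241.231) does not contain 188.170.241.225
  188.170.241.232/29 (188.170.241.232 - 188.170.241.239) does not contain 188.170.241.225
  188.42.241.224/27 (188.42.241.224 - 188.42.241.255) does not contain 188.170.241.225
  172.170.241.192/26 (172.170.241.192 - 172.170.241.255) does not contain 188.170.241.225
  188.138.241.0/24 (188.138.241.0 - 188.138.241.255) does not contain 188.170.241.225
  188.170.208.0/23 (188.170.208.0 - 188.170.209.255) does not contain 188.170.241.225
  188.170.224.0/21 (188.170.224.0 - 188.170.231.255) does not contain 188.170.241.225
  188.170.176.0/20 (188.170.176.0 - 188.170.191.255) does not contain 188.170.241.225
Longest matching prefix is /19 -> next hop R26.

R26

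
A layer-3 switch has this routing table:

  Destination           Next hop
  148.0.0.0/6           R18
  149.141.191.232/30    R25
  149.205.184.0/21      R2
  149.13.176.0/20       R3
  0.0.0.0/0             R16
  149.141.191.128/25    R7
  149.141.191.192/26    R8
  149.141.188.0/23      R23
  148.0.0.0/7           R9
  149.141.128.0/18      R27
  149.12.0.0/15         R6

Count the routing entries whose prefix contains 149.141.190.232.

Prefixes containing 149.141.190.232:
  0.0.0.0/0 (default, matches everything)
  148.0.0.0/6 (148.0.0.0 - 151.255.255.255)
  148.0.0.0/7 (148.0.0.0 - 149.255.255.255)
  149.141.128.0/18 (149.141.128.0 - 149.141.191.255)
Total matching entries: 4.

4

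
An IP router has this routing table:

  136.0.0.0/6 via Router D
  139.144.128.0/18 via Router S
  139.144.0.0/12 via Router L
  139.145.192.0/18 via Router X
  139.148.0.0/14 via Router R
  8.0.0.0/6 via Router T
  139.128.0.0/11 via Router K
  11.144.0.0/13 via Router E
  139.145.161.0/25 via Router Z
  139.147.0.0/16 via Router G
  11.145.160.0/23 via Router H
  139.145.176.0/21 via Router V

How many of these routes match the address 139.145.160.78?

Prefixes containing 139.145.160.78:
  136.0.0.0/6 (136.0.0.0 - 139.255.255.255)
  139.128.0.0/11 (139.128.0.0 - 139.159.255.255)
  139.144.0.0/12 (139.144.0.0 - 139.159.255.255)
Total matching entries: 3.

3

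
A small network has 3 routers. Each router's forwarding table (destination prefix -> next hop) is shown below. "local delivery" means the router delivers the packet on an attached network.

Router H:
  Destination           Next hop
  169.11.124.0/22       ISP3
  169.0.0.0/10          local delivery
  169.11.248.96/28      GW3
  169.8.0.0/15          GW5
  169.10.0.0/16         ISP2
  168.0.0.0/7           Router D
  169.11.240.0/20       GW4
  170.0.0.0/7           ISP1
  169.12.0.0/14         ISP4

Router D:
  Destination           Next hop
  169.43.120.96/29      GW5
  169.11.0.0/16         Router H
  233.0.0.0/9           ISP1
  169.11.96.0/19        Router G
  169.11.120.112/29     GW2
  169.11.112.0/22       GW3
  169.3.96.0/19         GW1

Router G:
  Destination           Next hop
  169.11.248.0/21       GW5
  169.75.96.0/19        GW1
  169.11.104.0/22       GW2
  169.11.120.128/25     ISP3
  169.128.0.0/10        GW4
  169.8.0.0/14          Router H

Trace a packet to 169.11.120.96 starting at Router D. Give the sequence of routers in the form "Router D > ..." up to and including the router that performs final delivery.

At Router D: longest match for 169.11.120.96 is 169.11.96.0/19 -> Router G
At Router G: longest match for 169.11.120.96 is 169.8.0.0/14 -> Router H
At Router H: longest match for 169.11.120.96 is 169.0.0.0/10 -> local delivery

Router D > Router G > Router H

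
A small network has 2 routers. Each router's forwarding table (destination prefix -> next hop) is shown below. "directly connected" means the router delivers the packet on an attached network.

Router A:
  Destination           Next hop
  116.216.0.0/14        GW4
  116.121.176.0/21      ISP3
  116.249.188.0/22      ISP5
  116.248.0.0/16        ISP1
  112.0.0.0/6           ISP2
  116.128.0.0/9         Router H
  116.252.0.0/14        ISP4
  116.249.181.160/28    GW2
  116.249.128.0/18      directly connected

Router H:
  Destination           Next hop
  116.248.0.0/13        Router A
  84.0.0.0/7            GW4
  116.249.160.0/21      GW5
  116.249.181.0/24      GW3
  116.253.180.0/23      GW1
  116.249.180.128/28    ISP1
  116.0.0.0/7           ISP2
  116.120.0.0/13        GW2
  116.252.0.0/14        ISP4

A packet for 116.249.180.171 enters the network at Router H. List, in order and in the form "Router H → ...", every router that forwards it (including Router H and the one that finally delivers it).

At Router H: longest match for 116.249.180.171 is 116.248.0.0/13 -> Router A
At Router A: longest match for 116.249.180.171 is 116.249.128.0/18 -> directly connected

Router H → Router A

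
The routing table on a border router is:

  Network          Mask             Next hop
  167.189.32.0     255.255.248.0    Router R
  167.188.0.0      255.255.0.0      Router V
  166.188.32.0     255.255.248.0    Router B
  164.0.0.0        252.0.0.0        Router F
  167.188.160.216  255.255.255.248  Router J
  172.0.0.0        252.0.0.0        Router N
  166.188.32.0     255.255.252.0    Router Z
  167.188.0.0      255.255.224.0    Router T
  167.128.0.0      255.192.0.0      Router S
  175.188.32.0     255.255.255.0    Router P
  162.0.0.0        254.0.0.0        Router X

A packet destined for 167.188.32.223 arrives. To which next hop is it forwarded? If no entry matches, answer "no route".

Router V

Routes whose prefix contains 167.188.32.223:
  164.0.0.0/6 (164.0.0.0 - 167.255.255.255) -> Router F
  167.128.0.0/10 (167.128.0.0 - 167.191.255.255) -> Router S
  167.188.0.0/16 (167.188.0.0 - 167.188.255.255) -> Router V
More-specific entries that do NOT match:
  167.188.160.216/29 (167.188.160.216 - 167.188.160.223) does not contain 167.188.32.223
  175.188.32.0/24 (175.188.32.0 - 175.188.32.255) does not contain 167.188.32.223
  166.188.32.0/22 (166.188.32.0 - 166.188.35.255) does not contain 167.188.32.223
  167.189.32.0/21 (167.189.32.0 - 167.189.39.255) does not contain 167.188.32.223
  166.188.32.0/21 (166.188.32.0 - 166.188.39.255) does not contain 167.188.32.223
  167.188.0.0/19 (167.188.0.0 - 167.188.31.255) does not contain 167.188.32.223
Longest matching prefix is /16 -> next hop Router V.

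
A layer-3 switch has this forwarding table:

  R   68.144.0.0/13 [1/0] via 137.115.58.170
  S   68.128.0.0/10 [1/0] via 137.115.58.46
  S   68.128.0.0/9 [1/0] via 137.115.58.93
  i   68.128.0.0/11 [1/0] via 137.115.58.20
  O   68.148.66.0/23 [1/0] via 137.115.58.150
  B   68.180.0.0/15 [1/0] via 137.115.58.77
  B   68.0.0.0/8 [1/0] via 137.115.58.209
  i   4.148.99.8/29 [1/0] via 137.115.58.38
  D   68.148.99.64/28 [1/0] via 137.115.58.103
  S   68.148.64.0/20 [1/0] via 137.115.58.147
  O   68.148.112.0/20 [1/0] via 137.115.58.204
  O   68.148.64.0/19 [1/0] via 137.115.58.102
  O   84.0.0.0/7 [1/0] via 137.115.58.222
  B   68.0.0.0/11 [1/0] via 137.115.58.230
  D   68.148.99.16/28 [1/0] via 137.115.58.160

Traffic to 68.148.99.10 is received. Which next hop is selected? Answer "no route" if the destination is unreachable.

137.115.58.170

Routes whose prefix contains 68.148.99.10:
  68.0.0.0/8 (68.0.0.0 - 68.255.255.255) -> 137.115.58.209
  68.128.0.0/9 (68.128.0.0 - 68.255.255.255) -> 137.115.58.93
  68.128.0.0/10 (68.128.0.0 - 68.191.255.255) -> 137.115.58.46
  68.128.0.0/11 (68.128.0.0 - 68.159.255.255) -> 137.115.58.20
  68.144.0.0/13 (68.144.0.0 - 68.151.255.255) -> 137.115.58.170
More-specific entries that do NOT match:
  4.148.99.8/29 (4.148.99.8 - 4.148.99.15) does not contain 68.148.99.10
  68.148.99.64/28 (68.148.99.64 - 68.148.99.79) does not contain 68.148.99.10
  68.148.99.16/28 (68.148.99.16 - 68.148.99.31) does not contain 68.148.99.10
  68.148.66.0/23 (68.148.66.0 - 68.148.67.255) does not contain 68.148.99.10
  68.148.64.0/20 (68.148.64.0 - 68.148.79.255) does not contain 68.148.99.10
  68.148.112.0/20 (68.148.112.0 - 68.148.127.255) does not contain 68.148.99.10
  68.148.64.0/19 (68.148.64.0 - 68.148.95.255) does not contain 68.148.99.10
  68.180.0.0/15 (68.180.0.0 - 68.181.255.255) does not contain 68.148.99.10
Longest matching prefix is /13 -> next hop 137.115.58.170.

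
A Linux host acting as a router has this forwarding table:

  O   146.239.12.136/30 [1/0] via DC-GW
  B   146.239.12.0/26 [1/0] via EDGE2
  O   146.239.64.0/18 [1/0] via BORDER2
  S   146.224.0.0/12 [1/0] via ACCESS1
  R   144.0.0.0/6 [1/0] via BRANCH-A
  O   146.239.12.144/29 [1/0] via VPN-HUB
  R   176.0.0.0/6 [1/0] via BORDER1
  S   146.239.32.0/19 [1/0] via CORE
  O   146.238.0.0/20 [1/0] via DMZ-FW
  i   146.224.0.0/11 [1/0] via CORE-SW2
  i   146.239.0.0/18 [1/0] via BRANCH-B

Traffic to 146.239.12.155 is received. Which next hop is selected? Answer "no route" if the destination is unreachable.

Routes whose prefix contains 146.239.12.155:
  144.0.0.0/6 (144.0.0.0 - 147.255.255.255) -> BRANCH-A
  146.224.0.0/11 (146.224.0.0 - 146.255.255.255) -> CORE-SW2
  146.224.0.0/12 (146.224.0.0 - 146.239.255.255) -> ACCESS1
  146.239.0.0/18 (146.239.0.0 - 146.239.63.255) -> BRANCH-B
More-specific entries that do NOT match:
  146.239.12.136/30 (146.239.12.136 - 146.239.12.139) does not contain 146.239.12.155
  146.239.12.144/29 (146.239.12.144 - 146.239.12.151) does not contain 146.239.12.155
  146.239.12.0/26 (146.239.12.0 - 146.239.12.63) does not contain 146.239.12.155
  146.238.0.0/20 (146.238.0.0 - 146.238.15.255) does not contain 146.239.12.155
  146.239.32.0/19 (146.239.32.0 - 146.239.63.255) does not contain 146.239.12.155
Longest matching prefix is /18 -> next hop BRANCH-B.

BRANCH-B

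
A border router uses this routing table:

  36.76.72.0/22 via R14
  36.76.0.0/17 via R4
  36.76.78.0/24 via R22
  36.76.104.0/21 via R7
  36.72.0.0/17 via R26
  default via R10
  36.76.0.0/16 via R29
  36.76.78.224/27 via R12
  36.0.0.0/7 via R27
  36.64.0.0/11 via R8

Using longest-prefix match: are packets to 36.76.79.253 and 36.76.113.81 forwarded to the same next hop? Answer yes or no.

36.76.79.253: longest match 36.76.0.0/17 -> R4
36.76.113.81: longest match 36.76.0.0/17 -> R4

yes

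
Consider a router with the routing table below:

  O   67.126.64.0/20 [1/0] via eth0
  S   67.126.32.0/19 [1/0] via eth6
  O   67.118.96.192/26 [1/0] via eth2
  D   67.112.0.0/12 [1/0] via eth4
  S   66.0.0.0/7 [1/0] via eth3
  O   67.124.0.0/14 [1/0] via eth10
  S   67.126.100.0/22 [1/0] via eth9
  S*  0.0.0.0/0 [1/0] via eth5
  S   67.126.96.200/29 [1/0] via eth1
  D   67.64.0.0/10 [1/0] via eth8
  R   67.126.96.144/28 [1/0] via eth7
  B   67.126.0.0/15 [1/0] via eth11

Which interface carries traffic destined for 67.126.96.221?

Routes whose prefix contains 67.126.96.221:
  0.0.0.0/0 (default, matches everything) -> eth5
  66.0.0.0/7 (66.0.0.0 - 67.255.255.255) -> eth3
  67.64.0.0/10 (67.64.0.0 - 67.127.255.255) -> eth8
  67.112.0.0/12 (67.112.0.0 - 67.127.255.255) -> eth4
  67.124.0.0/14 (67.124.0.0 - 67.127.255.255) -> eth10
  67.126.0.0/15 (67.126.0.0 - 67.127.255.255) -> eth11
More-specific entries that do NOT match:
  67.126.96.200/29 (67.126.96.200 - 67.126.96.207) does not contain 67.126.96.221
  67.126.96.144/28 (67.126.96.144 - 67.126.96.159) does not contain 67.126.96.221
  67.118.96.192/26 (67.118.96.192 - 67.118.96.255) does not contain 67.126.96.221
  67.126.100.0/22 (67.126.100.0 - 67.126.103.255) does not contain 67.126.96.221
  67.126.64.0/20 (67.126.64.0 - 67.126.79.255) does not contain 67.126.96.221
  67.126.32.0/19 (67.126.32.0 - 67.126.63.255) does not contain 67.126.96.221
Longest matching prefix is /15 -> interface eth11.

eth11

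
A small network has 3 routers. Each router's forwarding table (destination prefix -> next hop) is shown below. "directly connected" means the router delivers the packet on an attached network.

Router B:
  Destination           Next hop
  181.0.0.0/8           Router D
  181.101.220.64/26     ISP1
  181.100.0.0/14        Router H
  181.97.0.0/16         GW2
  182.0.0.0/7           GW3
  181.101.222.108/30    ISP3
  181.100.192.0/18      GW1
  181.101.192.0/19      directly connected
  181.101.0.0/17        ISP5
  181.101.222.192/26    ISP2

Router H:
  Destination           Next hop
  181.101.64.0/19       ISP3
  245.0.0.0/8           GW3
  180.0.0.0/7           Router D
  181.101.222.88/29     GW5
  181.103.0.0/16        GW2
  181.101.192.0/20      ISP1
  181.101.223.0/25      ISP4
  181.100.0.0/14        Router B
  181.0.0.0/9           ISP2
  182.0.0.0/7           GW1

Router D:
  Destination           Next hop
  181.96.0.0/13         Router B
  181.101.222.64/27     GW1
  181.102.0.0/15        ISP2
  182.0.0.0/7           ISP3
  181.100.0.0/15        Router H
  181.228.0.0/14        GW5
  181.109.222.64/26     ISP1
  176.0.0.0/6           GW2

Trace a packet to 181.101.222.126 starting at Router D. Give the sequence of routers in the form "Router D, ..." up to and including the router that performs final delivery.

Router D, Router H, Router B

At Router D: longest match for 181.101.222.126 is 181.100.0.0/15 -> Router H
At Router H: longest match for 181.101.222.126 is 181.100.0.0/14 -> Router B
At Router B: longest match for 181.101.222.126 is 181.101.192.0/19 -> directly connected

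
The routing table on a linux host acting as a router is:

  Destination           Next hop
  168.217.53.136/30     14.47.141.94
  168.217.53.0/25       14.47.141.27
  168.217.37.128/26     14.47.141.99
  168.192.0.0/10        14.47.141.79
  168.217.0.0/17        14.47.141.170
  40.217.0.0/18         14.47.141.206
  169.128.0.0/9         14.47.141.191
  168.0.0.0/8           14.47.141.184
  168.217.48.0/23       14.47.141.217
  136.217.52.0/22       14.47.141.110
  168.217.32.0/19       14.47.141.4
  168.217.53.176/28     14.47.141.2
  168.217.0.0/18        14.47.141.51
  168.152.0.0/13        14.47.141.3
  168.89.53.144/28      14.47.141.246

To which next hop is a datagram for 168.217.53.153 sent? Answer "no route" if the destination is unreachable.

Routes whose prefix contains 168.217.53.153:
  168.0.0.0/8 (168.0.0.0 - 168.255.255.255) -> 14.47.141.184
  168.192.0.0/10 (168.192.0.0 - 168.255.255.255) -> 14.47.141.79
  168.217.0.0/17 (168.217.0.0 - 168.217.127.255) -> 14.47.141.170
  168.217.0.0/18 (168.217.0.0 - 168.217.63.255) -> 14.47.141.51
  168.217.32.0/19 (168.217.32.0 - 168.217.63.255) -> 14.47.141.4
More-specific entries that do NOT match:
  168.217.53.136/30 (168.217.53.136 - 168.217.53.139) does not contain 168.217.53.153
  168.217.53.176/28 (168.217.53.176 - 168.217.53.191) does not contain 168.217.53.153
  168.89.53.144/28 (168.89.53.144 - 168.89.53.159) does not contain 168.217.53.153
  168.217.37.128/26 (168.217.37.128 - 168.217.37.191) does not contain 168.217.53.153
  168.217.53.0/25 (168.217.53.0 - 168.217.53.127) does not contain 168.217.53.153
  168.217.48.0/23 (168.217.48.0 - 168.217.49.255) does not contain 168.217.53.153
  136.217.52.0/22 (136.217.52.0 - 136.217.55.255) does not contain 168.217.53.153
Longest matching prefix is /19 -> next hop 14.47.141.4.

14.47.141.4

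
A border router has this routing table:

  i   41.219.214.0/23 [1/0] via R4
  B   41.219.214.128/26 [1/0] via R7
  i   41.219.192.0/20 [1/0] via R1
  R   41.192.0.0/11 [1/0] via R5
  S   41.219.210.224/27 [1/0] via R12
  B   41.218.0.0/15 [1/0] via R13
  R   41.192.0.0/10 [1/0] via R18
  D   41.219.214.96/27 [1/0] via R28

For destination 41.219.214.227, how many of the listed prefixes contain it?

4

Prefixes containing 41.219.214.227:
  41.192.0.0/10 (41.192.0.0 - 41.255.255.255)
  41.192.0.0/11 (41.192.0.0 - 41.223.255.255)
  41.218.0.0/15 (41.218.0.0 - 41.219.255.255)
  41.219.214.0/23 (41.219.214.0 - 41.219.215.255)
Total matching entries: 4.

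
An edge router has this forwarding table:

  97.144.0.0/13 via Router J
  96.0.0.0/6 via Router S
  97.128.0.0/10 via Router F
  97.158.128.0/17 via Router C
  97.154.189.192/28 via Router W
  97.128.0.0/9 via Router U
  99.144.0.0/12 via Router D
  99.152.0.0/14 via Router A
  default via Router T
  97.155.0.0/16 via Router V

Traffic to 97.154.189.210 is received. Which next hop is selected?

Router F

Routes whose prefix contains 97.154.189.210:
  0.0.0.0/0 (default, matches everything) -> Router T
  96.0.0.0/6 (96.0.0.0 - 99.255.255.255) -> Router S
  97.128.0.0/9 (97.128.0.0 - 97.255.255.255) -> Router U
  97.128.0.0/10 (97.128.0.0 - 97.191.255.255) -> Router F
More-specific entries that do NOT match:
  97.154.189.192/28 (97.154.189.192 - 97.154.189.207) does not contain 97.154.189.210
  97.158.128.0/17 (97.158.128.0 - 97.158.255.255) does not contain 97.154.189.210
  97.155.0.0/16 (97.155.0.0 - 97.155.255.255) does not contain 97.154.189.210
  99.152.0.0/14 (99.152.0.0 - 99.155.255.255) does not contain 97.154.189.210
  97.144.0.0/13 (97.144.0.0 - 97.151.255.255) does not contain 97.154.189.210
  99.144.0.0/12 (99.144.0.0 - 99.159.255.255) does not contain 97.154.189.210
Longest matching prefix is /10 -> next hop Router F.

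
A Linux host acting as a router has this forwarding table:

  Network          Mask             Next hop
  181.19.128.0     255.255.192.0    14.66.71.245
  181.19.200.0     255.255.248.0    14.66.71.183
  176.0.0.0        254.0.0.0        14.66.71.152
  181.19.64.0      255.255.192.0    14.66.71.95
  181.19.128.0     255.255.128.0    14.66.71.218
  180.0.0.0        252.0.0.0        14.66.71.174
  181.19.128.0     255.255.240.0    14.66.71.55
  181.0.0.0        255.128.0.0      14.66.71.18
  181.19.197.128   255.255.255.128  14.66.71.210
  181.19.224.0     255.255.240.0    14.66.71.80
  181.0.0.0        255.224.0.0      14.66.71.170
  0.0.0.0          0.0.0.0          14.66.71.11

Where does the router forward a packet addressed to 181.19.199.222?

Routes whose prefix contains 181.19.199.222:
  0.0.0.0/0 (default, matches everything) -> 14.66.71.11
  180.0.0.0/6 (180.0.0.0 - 183.255.255.255) -> 14.66.71.174
  181.0.0.0/9 (181.0.0.0 - 181.127.255.255) -> 14.66.71.18
  181.0.0.0/11 (181.0.0.0 - 181.31.255.255) -> 14.66.71.170
  181.19.128.0/17 (181.19.128.0 - 181.19.255.255) -> 14.66.71.218
More-specific entries that do NOT match:
  181.19.197.128/25 (181.19.197.128 - 181.19.197.255) does not contain 181.19.199.222
  181.19.200.0/21 (181.19.200.0 - 181.19.207.255) does not contain 181.19.199.222
  181.19.128.0/20 (181.19.128.0 - 181.19.143.255) does not contain 181.19.199.222
  181.19.224.0/20 (181.19.224.0 - 181.19.239.255) does not contain 181.19.199.222
  181.19.128.0/18 (181.19.128.0 - 181.19.191.255) does not contain 181.19.199.222
  181.19.64.0/18 (181.19.64.0 - 181.19.127.255) does not contain 181.19.199.222
Longest matching prefix is /17 -> next hop 14.66.71.218.

14.66.71.218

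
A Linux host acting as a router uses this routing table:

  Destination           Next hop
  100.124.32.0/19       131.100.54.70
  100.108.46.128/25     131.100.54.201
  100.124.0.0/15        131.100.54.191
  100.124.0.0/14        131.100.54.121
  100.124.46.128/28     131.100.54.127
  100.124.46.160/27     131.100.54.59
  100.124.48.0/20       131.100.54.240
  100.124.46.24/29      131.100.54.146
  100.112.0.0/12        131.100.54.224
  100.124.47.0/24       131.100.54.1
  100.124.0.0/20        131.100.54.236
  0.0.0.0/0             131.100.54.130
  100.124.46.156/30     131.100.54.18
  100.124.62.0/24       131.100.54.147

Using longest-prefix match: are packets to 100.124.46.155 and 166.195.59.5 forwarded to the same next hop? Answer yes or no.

no

100.124.46.155: longest match 100.124.32.0/19 -> 131.100.54.70
166.195.59.5: longest match 0.0.0.0/0 -> 131.100.54.130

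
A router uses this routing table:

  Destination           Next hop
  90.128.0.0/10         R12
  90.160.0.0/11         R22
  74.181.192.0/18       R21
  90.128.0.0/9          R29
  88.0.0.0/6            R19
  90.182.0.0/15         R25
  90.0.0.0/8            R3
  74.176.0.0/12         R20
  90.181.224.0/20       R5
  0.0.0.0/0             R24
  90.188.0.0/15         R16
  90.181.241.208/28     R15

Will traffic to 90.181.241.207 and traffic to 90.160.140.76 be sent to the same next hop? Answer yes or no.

90.181.241.207: longest match 90.160.0.0/11 -> R22
90.160.140.76: longest match 90.160.0.0/11 -> R22

yes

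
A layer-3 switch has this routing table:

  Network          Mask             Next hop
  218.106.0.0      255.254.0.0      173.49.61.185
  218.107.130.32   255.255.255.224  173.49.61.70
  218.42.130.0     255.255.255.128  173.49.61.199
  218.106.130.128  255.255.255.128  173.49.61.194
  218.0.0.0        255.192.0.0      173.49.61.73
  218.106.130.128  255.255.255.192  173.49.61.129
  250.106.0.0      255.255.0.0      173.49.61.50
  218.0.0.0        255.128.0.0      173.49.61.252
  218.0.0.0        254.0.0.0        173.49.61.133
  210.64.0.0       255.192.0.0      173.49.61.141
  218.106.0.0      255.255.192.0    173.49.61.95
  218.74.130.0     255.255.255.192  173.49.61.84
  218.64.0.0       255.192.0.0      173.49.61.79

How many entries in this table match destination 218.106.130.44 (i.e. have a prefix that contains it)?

Prefixes containing 218.106.130.44:
  218.0.0.0/7 (218.0.0.0 - 219.255.255.255)
  218.0.0.0/9 (218.0.0.0 - 218.127.255.255)
  218.64.0.0/10 (218.64.0.0 - 218.127.255.255)
  218.106.0.0/15 (218.106.0.0 - 218.107.255.255)
Total matching entries: 4.

4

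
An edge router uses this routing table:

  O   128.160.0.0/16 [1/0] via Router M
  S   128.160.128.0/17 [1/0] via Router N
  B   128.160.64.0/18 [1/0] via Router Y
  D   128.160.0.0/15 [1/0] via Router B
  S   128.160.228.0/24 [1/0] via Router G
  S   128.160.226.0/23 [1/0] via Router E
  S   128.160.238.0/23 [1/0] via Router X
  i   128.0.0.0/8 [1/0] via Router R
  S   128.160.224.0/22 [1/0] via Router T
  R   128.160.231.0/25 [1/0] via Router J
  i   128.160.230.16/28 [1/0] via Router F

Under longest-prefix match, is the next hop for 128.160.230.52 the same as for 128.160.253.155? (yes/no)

128.160.230.52: longest match 128.160.128.0/17 -> Router N
128.160.253.155: longest match 128.160.128.0/17 -> Router N

yes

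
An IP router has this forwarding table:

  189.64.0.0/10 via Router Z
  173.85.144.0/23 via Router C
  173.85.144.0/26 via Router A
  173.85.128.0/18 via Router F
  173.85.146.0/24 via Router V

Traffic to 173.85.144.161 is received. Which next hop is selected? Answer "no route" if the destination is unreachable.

Router C

Routes whose prefix contains 173.85.144.161:
  173.85.128.0/18 (173.85.128.0 - 173.85.191.255) -> Router F
  173.85.144.0/23 (173.85.144.0 - 173.85.145.255) -> Router C
More-specific entries that do NOT match:
  173.85.144.0/26 (173.85.144.0 - 173.85.144.63) does not contain 173.85.144.161
  173.85.146.0/24 (173.85.146.0 - 173.85.146.255) does not contain 173.85.144.161
Longest matching prefix is /23 -> next hop Router C.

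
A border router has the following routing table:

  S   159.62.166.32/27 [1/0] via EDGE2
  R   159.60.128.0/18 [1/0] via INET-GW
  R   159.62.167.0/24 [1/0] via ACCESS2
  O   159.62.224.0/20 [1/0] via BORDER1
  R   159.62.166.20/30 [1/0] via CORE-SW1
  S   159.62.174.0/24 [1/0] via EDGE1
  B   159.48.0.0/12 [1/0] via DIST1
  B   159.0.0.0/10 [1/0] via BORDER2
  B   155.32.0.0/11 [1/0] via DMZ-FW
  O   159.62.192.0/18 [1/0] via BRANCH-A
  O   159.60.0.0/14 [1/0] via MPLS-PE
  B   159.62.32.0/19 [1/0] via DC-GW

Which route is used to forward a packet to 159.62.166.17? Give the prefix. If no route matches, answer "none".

159.60.0.0/14

Entries matching 159.62.166.17:
  159.0.0.0/10 (159.0.0.0 - 159.63.255.255)
  159.48.0.0/12 (159.48.0.0 - 159.63.255.255)
  159.60.0.0/14 (159.60.0.0 - 159.63.255.255)
Most specific is 159.60.0.0/14.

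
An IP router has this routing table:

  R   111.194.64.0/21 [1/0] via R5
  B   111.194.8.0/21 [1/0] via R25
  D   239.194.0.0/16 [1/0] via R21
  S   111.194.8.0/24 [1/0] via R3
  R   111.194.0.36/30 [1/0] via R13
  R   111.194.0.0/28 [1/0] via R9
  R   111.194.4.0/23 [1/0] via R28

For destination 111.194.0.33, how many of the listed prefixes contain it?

0

No listed prefix contains 111.194.0.33.
Total matching entries: 0.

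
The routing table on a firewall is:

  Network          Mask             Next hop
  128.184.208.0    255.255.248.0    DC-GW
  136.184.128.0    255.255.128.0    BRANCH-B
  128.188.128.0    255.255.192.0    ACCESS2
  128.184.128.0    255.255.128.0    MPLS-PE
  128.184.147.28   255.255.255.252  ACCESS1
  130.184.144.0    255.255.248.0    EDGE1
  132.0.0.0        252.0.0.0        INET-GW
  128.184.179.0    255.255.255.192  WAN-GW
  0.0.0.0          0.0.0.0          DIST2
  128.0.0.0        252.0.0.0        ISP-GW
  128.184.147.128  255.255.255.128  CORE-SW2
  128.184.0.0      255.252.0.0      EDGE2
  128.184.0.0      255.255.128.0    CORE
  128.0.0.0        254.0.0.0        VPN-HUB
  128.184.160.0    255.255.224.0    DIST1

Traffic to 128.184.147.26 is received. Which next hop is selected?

Routes whose prefix contains 128.184.147.26:
  0.0.0.0/0 (default, matches everything) -> DIST2
  128.0.0.0/6 (128.0.0.0 - 131.255.255.255) -> ISP-GW
  128.0.0.0/7 (128.0.0.0 - 129.255.255.255) -> VPN-HUB
  128.184.0.0/14 (128.184.0.0 - 128.187.255.255) -> EDGE2
  128.184.128.0/17 (128.184.128.0 - 128.184.255.255) -> MPLS-PE
More-specific entries that do NOT match:
  128.184.147.28/30 (128.184.147.28 - 128.184.147.31) does not contain 128.184.147.26
  128.184.179.0/26 (128.184.179.0 - 128.184.179.63) does not contain 128.184.147.26
  128.184.147.128/25 (128.184.147.128 - 128.184.147.255) does not contain 128.184.147.26
  128.184.208.0/21 (128.184.208.0 - 128.184.215.255) does not contain 128.184.147.26
  130.184.144.0/21 (130.184.144.0 - 130.184.151.255) does not contain 128.184.147.26
  128.184.160.0/19 (128.184.160.0 - 128.184.191.255) does not contain 128.184.147.26
  128.188.128.0/18 (128.188.128.0 - 128.188.191.255) does not contain 128.184.147.26
Longest matching prefix is /17 -> next hop MPLS-PE.

MPLS-PE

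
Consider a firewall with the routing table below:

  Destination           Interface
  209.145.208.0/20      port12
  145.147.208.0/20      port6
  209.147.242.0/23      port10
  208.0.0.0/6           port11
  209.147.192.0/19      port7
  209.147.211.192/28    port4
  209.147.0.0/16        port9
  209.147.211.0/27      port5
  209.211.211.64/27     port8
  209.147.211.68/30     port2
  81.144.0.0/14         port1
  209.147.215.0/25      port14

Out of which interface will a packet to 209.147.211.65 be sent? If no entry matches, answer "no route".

port7

Routes whose prefix contains 209.147.211.65:
  208.0.0.0/6 (208.0.0.0 - 211.255.255.255) -> port11
  209.147.0.0/16 (209.147.0.0 - 209.147.255.255) -> port9
  209.147.192.0/19 (209.147.192.0 - 209.147.223.255) -> port7
More-specific entries that do NOT match:
  209.147.211.68/30 (209.147.211.68 - 209.147.211.71) does not contain 209.147.211.65
  209.147.211.192/28 (209.147.211.192 - 209.147.211.207) does not contain 209.147.211.65
  209.147.211.0/27 (209.147.211.0 - 209.147.211.31) does not contain 209.147.211.65
  209.211.211.64/27 (209.211.211.64 - 209.211.211.95) does not contain 209.147.211.65
  209.147.215.0/25 (209.147.215.0 - 209.147.215.127) does not contain 209.147.211.65
  209.147.242.0/23 (209.147.242.0 - 209.147.243.255) does not contain 209.147.211.65
  209.145.208.0/20 (209.145.208.0 - 209.145.223.255) does not contain 209.147.211.65
  145.147.208.0/20 (145.147.208.0 - 145.147.223.255) does not contain 209.147.211.65
Longest matching prefix is /19 -> interface port7.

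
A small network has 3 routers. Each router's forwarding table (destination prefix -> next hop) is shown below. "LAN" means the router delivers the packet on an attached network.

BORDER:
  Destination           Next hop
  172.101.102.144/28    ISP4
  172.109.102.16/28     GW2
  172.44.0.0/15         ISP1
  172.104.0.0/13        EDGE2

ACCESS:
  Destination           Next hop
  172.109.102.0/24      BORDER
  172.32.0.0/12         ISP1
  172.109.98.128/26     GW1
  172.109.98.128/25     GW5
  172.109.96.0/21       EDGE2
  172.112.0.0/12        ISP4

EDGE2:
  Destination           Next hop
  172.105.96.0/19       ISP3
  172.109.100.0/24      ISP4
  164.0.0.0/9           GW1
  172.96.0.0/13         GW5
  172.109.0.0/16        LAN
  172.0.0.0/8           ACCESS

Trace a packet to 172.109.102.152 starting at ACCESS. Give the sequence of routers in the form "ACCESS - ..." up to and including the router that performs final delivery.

ACCESS - BORDER - EDGE2

At ACCESS: longest match for 172.109.102.152 is 172.109.102.0/24 -> BORDER
At BORDER: longest match for 172.109.102.152 is 172.104.0.0/13 -> EDGE2
At EDGE2: longest match for 172.109.102.152 is 172.109.0.0/16 -> LAN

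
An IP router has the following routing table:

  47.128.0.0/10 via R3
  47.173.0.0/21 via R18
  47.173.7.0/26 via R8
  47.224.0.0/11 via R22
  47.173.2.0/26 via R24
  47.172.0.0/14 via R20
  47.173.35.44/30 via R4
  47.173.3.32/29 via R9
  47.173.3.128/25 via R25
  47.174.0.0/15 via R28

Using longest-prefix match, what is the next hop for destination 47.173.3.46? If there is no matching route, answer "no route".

R18

Routes whose prefix contains 47.173.3.46:
  47.128.0.0/10 (47.128.0.0 - 47.191.255.255) -> R3
  47.172.0.0/14 (47.172.0.0 - 47.175.255.255) -> R20
  47.173.0.0/21 (47.173.0.0 - 47.173.7.255) -> R18
More-specific entries that do NOT match:
  47.173.35.44/30 (47.173.35.44 - 47.173.35.47) does not contain 47.173.3.46
  47.173.3.32/29 (47.173.3.32 - 47.173.3.39) does not contain 47.173.3.46
  47.173.7.0/26 (47.173.7.0 - 47.173.7.63) does not contain 47.173.3.46
  47.173.2.0/26 (47.173.2.0 - 47.173.2.63) does not contain 47.173.3.46
  47.173.3.128/25 (47.173.3.128 - 47.173.3.255) does not contain 47.173.3.46
Longest matching prefix is /21 -> next hop R18.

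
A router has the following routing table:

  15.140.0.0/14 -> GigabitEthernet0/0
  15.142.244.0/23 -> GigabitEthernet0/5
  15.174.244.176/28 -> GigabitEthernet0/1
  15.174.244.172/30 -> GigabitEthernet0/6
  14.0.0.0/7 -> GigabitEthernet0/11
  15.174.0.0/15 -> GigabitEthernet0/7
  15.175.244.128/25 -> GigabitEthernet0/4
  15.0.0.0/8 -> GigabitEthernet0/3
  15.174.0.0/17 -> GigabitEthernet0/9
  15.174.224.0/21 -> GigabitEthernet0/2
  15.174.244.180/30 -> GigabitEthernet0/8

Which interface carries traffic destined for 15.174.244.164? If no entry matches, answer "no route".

GigabitEthernet0/7

Routes whose prefix contains 15.174.244.164:
  14.0.0.0/7 (14.0.0.0 - 15.255.255.255) -> GigabitEthernet0/11
  15.0.0.0/8 (15.0.0.0 - 15.255.255.255) -> GigabitEthernet0/3
  15.174.0.0/15 (15.174.0.0 - 15.175.255.255) -> GigabitEthernet0/7
More-specific entries that do NOT match:
  15.174.244.172/30 (15.174.244.172 - 15.174.244.175) does not contain 15.174.244.164
  15.174.244.180/30 (15.174.244.180 - 15.174.244.183) does not contain 15.174.244.164
  15.174.244.176/28 (15.174.244.176 - 15.174.244.191) does not contain 15.174.244.164
  15.175.244.128/25 (15.175.244.128 - 15.175.244.255) does not contain 15.174.244.164
  15.142.244.0/23 (15.142.244.0 - 15.142.245.255) does not contain 15.174.244.164
  15.174.224.0/21 (15.174.224.0 - 15.174.231.255) does not contain 15.174.244.164
  15.174.0.0/17 (15.174.0.0 - 15.174.127.255) does not contain 15.174.244.164
Longest matching prefix is /15 -> interface GigabitEthernet0/7.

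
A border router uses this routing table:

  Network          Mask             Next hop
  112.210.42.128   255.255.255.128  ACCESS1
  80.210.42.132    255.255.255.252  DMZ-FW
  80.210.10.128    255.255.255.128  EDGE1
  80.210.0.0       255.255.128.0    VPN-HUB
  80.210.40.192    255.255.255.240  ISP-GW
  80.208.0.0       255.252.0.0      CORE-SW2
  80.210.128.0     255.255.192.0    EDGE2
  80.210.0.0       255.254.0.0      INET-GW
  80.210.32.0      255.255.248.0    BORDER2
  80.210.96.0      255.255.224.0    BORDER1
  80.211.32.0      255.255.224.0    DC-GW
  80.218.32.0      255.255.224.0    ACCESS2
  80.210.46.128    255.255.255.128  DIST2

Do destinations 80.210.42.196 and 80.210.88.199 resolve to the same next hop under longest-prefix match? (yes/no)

80.210.42.196: longest match 80.210.0.0/17 -> VPN-HUB
80.210.88.199: longest match 80.210.0.0/17 -> VPN-HUB

yes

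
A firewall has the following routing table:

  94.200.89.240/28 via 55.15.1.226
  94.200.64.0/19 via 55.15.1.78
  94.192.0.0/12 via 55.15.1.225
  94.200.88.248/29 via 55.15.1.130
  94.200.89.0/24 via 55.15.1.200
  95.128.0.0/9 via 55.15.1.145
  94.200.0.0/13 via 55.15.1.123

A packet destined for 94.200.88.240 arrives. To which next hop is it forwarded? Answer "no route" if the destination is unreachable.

Routes whose prefix contains 94.200.88.240:
  94.192.0.0/12 (94.192.0.0 - 94.207.255.255) -> 55.15.1.225
  94.200.0.0/13 (94.200.0.0 - 94.207.255.255) -> 55.15.1.123
  94.200.64.0/19 (94.200.64.0 - 94.200.95.255) -> 55.15.1.78
More-specific entries that do NOT match:
  94.200.88.248/29 (94.200.88.248 - 94.200.88.255) does not contain 94.200.88.240
  94.200.89.240/28 (94.200.89.240 - 94.200.89.255) does not contain 94.200.88.240
  94.200.89.0/24 (94.200.89.0 - 94.200.89.255) does not contain 94.200.88.240
Longest matching prefix is /19 -> next hop 55.15.1.78.

55.15.1.78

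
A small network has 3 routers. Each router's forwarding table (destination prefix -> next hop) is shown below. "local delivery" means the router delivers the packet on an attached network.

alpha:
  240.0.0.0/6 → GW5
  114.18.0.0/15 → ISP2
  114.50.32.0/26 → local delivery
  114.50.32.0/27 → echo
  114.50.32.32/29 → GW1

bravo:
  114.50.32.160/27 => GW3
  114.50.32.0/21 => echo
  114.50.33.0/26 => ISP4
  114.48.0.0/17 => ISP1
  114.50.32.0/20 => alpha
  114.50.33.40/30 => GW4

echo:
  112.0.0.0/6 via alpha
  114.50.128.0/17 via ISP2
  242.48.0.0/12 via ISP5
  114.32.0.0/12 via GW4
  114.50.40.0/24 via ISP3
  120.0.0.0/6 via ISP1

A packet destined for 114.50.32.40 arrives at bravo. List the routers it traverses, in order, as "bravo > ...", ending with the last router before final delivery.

bravo > echo > alpha

At bravo: longest match for 114.50.32.40 is 114.50.32.0/21 -> echo
At echo: longest match for 114.50.32.40 is 112.0.0.0/6 -> alpha
At alpha: longest match for 114.50.32.40 is 114.50.32.0/26 -> local delivery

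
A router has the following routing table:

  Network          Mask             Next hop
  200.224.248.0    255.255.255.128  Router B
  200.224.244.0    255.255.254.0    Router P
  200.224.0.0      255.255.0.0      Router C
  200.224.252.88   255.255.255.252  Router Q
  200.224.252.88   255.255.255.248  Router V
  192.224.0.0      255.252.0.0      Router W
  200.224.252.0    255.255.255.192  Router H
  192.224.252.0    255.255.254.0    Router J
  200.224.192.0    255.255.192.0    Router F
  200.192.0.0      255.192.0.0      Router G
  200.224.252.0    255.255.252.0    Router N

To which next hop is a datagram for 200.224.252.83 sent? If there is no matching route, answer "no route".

Router N

Routes whose prefix contains 200.224.252.83:
  200.192.0.0/10 (200.192.0.0 - 200.255.255.255) -> Router G
  200.224.0.0/16 (200.224.0.0 - 200.224.255.255) -> Router C
  200.224.192.0/18 (200.224.192.0 - 200.224.255.255) -> Router F
  200.224.252.0/22 (200.224.252.0 - 200.224.255.255) -> Router N
More-specific entries that do NOT match:
  200.224.252.88/30 (200.224.252.88 - 200.224.252.91) does not contain 200.224.252.83
  200.224.252.88/29 (200.224.252.88 - 200.224.252.95) does not contain 200.224.252.83
  200.224.252.0/26 (200.224.252.0 - 200.224.252.63) does not contain 200.224.252.83
  200.224.248.0/25 (200.224.248.0 - 200.224.248.127) does not contain 200.224.252.83
  200.224.244.0/23 (200.224.244.0 - 200.224.245.255) does not contain 200.224.252.83
  192.224.252.0/23 (192.224.252.0 - 192.224.253.255) does not contain 200.224.252.83
Longest matching prefix is /22 -> next hop Router N.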